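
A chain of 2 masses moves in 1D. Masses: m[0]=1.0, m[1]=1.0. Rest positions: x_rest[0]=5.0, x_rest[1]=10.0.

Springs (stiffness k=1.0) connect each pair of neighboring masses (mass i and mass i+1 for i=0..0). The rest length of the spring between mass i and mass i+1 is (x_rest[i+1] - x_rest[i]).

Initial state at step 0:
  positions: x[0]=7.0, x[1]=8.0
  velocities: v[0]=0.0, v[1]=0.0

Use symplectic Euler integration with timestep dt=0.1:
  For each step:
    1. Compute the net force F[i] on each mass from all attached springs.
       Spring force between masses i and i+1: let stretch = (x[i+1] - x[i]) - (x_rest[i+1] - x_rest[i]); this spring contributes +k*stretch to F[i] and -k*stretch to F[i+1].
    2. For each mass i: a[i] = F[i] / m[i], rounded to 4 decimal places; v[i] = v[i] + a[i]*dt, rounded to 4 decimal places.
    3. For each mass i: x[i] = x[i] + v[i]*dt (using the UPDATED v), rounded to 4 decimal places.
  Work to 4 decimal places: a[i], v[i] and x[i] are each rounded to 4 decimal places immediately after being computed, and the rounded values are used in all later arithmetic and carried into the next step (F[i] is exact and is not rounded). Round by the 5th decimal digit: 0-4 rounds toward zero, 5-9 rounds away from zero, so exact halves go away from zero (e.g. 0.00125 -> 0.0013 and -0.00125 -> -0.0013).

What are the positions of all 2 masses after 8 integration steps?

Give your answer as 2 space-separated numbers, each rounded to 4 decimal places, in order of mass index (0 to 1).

Answer: 5.7208 9.2792

Derivation:
Step 0: x=[7.0000 8.0000] v=[0.0000 0.0000]
Step 1: x=[6.9600 8.0400] v=[-0.4000 0.4000]
Step 2: x=[6.8808 8.1192] v=[-0.7920 0.7920]
Step 3: x=[6.7640 8.2360] v=[-1.1682 1.1682]
Step 4: x=[6.6119 8.3881] v=[-1.5210 1.5210]
Step 5: x=[6.4276 8.5724] v=[-1.8434 1.8434]
Step 6: x=[6.2147 8.7853] v=[-2.1289 2.1289]
Step 7: x=[5.9775 9.0225] v=[-2.3718 2.3718]
Step 8: x=[5.7208 9.2792] v=[-2.5673 2.5673]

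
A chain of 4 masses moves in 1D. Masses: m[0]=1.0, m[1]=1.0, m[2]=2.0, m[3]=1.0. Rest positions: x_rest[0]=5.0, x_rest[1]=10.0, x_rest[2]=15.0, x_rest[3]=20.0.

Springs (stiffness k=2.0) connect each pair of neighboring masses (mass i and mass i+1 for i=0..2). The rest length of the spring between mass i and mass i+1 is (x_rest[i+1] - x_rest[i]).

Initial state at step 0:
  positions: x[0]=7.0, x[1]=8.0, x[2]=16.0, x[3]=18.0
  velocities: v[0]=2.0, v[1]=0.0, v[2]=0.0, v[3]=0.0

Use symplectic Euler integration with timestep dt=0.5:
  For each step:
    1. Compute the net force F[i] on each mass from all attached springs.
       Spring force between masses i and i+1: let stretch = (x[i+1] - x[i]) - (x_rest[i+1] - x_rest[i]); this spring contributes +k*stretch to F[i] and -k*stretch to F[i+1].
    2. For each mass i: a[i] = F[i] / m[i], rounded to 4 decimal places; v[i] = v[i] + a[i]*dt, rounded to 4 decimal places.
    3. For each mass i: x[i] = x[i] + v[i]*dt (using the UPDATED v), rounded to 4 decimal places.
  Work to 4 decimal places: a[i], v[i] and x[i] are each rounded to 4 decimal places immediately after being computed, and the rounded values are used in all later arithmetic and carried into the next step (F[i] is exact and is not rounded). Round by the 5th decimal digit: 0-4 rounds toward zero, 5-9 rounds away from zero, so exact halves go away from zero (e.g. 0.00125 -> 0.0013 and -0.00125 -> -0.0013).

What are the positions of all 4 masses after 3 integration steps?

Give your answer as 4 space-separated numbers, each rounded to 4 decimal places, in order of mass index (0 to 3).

Step 0: x=[7.0000 8.0000 16.0000 18.0000] v=[2.0000 0.0000 0.0000 0.0000]
Step 1: x=[6.0000 11.5000 14.5000 19.5000] v=[-2.0000 7.0000 -3.0000 3.0000]
Step 2: x=[5.2500 13.7500 13.5000 21.0000] v=[-1.5000 4.5000 -2.0000 3.0000]
Step 3: x=[6.2500 11.6250 14.4375 21.2500] v=[2.0000 -4.2500 1.8750 0.5000]

Answer: 6.2500 11.6250 14.4375 21.2500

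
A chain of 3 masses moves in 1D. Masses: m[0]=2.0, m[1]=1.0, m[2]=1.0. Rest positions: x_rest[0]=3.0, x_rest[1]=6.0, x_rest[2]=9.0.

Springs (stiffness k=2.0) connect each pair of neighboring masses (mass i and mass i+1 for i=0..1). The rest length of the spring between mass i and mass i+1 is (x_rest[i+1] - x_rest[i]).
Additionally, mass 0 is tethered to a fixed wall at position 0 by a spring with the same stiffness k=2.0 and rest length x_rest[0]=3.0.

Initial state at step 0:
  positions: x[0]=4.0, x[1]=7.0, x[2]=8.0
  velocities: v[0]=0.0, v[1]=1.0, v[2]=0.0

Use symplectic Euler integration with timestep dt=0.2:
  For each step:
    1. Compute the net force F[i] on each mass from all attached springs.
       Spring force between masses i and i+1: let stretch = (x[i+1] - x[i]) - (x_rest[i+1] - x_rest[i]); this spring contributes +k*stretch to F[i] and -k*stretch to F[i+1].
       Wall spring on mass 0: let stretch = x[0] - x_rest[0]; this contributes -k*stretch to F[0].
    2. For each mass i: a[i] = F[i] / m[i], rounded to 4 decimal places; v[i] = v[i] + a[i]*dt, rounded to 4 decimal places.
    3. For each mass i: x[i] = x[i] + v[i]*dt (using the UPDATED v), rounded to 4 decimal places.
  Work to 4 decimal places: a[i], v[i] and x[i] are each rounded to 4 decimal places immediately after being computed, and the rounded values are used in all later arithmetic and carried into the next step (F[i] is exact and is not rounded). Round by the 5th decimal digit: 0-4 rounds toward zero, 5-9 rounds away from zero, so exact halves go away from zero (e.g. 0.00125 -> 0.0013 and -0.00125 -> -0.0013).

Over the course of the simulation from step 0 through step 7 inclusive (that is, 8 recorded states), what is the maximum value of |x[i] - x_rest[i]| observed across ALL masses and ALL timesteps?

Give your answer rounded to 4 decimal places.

Step 0: x=[4.0000 7.0000 8.0000] v=[0.0000 1.0000 0.0000]
Step 1: x=[3.9600 7.0400 8.1600] v=[-0.2000 0.2000 0.8000]
Step 2: x=[3.8848 6.9232 8.4704] v=[-0.3760 -0.5840 1.5520]
Step 3: x=[3.7757 6.6871 8.8970] v=[-0.5453 -1.1805 2.1331]
Step 4: x=[3.6321 6.3949 9.3868] v=[-0.7182 -1.4611 2.4491]
Step 5: x=[3.4537 6.1210 9.8773] v=[-0.8921 -1.3695 2.4523]
Step 6: x=[3.2438 5.9342 10.3073] v=[-1.0494 -0.9339 2.1498]
Step 7: x=[3.0118 5.8820 10.6274] v=[-1.1601 -0.2608 1.6006]
Max displacement = 1.6274

Answer: 1.6274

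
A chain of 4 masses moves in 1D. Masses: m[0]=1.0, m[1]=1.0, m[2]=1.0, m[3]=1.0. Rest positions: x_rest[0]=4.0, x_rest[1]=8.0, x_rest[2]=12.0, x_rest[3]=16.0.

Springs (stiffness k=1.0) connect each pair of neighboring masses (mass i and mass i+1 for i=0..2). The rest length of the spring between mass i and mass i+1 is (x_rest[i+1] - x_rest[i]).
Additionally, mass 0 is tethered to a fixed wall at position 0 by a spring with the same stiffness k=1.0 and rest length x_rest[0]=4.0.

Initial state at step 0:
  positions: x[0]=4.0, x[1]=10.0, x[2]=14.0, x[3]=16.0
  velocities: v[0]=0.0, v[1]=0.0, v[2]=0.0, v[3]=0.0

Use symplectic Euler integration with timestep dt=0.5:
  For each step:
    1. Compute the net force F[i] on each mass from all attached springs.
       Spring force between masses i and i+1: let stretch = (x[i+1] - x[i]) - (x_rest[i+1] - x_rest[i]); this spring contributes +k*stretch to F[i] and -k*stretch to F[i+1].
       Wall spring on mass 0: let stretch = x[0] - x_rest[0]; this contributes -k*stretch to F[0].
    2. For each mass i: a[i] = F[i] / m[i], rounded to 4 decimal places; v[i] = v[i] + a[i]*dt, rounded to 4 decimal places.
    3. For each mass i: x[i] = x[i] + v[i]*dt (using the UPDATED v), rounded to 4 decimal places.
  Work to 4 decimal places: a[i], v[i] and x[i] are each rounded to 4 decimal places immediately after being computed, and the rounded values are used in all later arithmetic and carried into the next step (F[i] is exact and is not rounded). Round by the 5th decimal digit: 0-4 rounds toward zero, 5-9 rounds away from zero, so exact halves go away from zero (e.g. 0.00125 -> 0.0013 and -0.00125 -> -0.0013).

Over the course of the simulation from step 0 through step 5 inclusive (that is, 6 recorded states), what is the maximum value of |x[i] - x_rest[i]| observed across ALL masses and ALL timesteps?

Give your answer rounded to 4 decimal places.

Answer: 2.0625

Derivation:
Step 0: x=[4.0000 10.0000 14.0000 16.0000] v=[0.0000 0.0000 0.0000 0.0000]
Step 1: x=[4.5000 9.5000 13.5000 16.5000] v=[1.0000 -1.0000 -1.0000 1.0000]
Step 2: x=[5.1250 8.7500 12.7500 17.2500] v=[1.2500 -1.5000 -1.5000 1.5000]
Step 3: x=[5.3750 8.0938 12.1250 17.8750] v=[0.5000 -1.3125 -1.2500 1.2500]
Step 4: x=[4.9610 7.7657 11.9297 18.0625] v=[-0.8281 -0.6563 -0.3906 0.3750]
Step 5: x=[4.0079 7.7774 12.2266 17.7168] v=[-1.9063 0.0234 0.5938 -0.6914]
Max displacement = 2.0625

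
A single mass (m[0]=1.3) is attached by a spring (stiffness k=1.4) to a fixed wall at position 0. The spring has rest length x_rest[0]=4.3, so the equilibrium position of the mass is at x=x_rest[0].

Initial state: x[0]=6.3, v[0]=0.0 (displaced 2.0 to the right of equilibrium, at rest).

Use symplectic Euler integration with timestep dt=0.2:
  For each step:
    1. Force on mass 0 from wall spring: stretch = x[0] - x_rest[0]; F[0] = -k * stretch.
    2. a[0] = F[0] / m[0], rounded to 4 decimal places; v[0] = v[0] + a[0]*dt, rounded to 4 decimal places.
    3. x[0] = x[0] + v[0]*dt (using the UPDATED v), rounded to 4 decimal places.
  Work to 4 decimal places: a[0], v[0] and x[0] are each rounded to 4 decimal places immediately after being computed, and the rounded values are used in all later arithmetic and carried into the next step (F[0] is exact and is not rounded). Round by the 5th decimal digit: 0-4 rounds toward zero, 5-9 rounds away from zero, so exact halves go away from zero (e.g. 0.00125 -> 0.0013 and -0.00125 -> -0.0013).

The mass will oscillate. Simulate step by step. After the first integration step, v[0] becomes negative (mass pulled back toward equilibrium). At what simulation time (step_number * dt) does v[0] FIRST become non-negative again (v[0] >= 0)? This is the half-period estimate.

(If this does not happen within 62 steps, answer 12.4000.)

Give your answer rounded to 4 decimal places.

Step 0: x=[6.3000] v=[0.0000]
Step 1: x=[6.2138] v=[-0.4308]
Step 2: x=[6.0452] v=[-0.8430]
Step 3: x=[5.8014] v=[-1.2189]
Step 4: x=[5.4929] v=[-1.5423]
Step 5: x=[5.1331] v=[-1.7992]
Step 6: x=[4.7374] v=[-1.9786]
Step 7: x=[4.3228] v=[-2.0728]
Step 8: x=[3.9073] v=[-2.0777]
Step 9: x=[3.5087] v=[-1.9931]
Step 10: x=[3.1442] v=[-1.8227]
Step 11: x=[2.8294] v=[-1.5738]
Step 12: x=[2.5780] v=[-1.2571]
Step 13: x=[2.4008] v=[-0.8862]
Step 14: x=[2.3054] v=[-0.4771]
Step 15: x=[2.2959] v=[-0.0475]
Step 16: x=[2.3727] v=[0.3842]
First v>=0 after going negative at step 16, time=3.2000

Answer: 3.2000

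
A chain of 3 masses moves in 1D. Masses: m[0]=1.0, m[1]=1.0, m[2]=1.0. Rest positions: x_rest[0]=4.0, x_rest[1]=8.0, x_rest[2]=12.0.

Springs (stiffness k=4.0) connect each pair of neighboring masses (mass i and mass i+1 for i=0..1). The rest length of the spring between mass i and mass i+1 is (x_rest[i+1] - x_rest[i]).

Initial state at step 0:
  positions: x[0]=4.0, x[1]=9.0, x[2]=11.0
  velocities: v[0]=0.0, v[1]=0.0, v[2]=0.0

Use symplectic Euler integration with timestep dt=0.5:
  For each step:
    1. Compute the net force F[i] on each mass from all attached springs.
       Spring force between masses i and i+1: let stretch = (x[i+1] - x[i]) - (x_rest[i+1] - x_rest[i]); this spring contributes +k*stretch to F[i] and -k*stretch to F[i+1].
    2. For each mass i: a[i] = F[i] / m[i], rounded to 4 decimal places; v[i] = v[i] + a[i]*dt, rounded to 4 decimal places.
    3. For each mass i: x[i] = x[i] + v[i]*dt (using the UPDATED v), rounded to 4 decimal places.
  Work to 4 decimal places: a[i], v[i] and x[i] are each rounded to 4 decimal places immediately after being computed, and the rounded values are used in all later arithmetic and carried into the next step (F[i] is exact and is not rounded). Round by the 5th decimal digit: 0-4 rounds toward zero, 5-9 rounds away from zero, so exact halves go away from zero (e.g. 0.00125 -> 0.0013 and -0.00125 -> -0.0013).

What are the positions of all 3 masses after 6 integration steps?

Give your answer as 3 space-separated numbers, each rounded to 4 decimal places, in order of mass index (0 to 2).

Answer: 4.0000 9.0000 11.0000

Derivation:
Step 0: x=[4.0000 9.0000 11.0000] v=[0.0000 0.0000 0.0000]
Step 1: x=[5.0000 6.0000 13.0000] v=[2.0000 -6.0000 4.0000]
Step 2: x=[3.0000 9.0000 12.0000] v=[-4.0000 6.0000 -2.0000]
Step 3: x=[3.0000 9.0000 12.0000] v=[0.0000 0.0000 0.0000]
Step 4: x=[5.0000 6.0000 13.0000] v=[4.0000 -6.0000 2.0000]
Step 5: x=[4.0000 9.0000 11.0000] v=[-2.0000 6.0000 -4.0000]
Step 6: x=[4.0000 9.0000 11.0000] v=[0.0000 0.0000 0.0000]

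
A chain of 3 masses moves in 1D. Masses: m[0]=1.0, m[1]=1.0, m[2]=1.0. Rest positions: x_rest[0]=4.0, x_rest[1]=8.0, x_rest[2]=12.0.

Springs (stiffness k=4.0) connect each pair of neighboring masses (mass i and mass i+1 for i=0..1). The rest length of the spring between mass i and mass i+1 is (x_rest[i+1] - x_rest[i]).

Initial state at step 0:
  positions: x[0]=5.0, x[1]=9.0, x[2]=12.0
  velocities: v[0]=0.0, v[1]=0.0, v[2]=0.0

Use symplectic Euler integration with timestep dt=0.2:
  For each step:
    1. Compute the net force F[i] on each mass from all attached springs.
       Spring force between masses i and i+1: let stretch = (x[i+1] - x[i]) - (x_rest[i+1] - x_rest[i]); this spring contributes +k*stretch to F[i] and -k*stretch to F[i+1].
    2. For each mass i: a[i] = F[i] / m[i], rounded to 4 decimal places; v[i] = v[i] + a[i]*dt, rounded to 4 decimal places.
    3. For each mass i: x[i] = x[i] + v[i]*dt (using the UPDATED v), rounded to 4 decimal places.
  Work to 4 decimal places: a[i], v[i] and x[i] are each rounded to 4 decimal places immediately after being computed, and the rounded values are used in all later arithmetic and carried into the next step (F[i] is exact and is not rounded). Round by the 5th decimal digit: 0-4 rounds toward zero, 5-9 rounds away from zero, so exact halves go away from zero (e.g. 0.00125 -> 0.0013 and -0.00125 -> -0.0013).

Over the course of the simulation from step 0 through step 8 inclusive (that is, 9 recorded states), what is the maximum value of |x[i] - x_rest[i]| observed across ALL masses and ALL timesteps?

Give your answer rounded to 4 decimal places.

Step 0: x=[5.0000 9.0000 12.0000] v=[0.0000 0.0000 0.0000]
Step 1: x=[5.0000 8.8400 12.1600] v=[0.0000 -0.8000 0.8000]
Step 2: x=[4.9744 8.5968 12.4288] v=[-0.1280 -1.2160 1.3440]
Step 3: x=[4.8884 8.3871 12.7245] v=[-0.4301 -1.0483 1.4784]
Step 4: x=[4.7222 8.3116 12.9662] v=[-0.8311 -0.3773 1.2085]
Step 5: x=[4.4903 8.4066 13.1032] v=[-1.1596 0.4749 0.6848]
Step 6: x=[4.2450 8.6264 13.1287] v=[-1.2266 1.0991 0.1275]
Step 7: x=[4.0607 8.8656 13.0738] v=[-0.9215 1.1958 -0.2743]
Step 8: x=[4.0052 9.0093 12.9856] v=[-0.2776 0.7184 -0.4409]
Max displacement = 1.1287

Answer: 1.1287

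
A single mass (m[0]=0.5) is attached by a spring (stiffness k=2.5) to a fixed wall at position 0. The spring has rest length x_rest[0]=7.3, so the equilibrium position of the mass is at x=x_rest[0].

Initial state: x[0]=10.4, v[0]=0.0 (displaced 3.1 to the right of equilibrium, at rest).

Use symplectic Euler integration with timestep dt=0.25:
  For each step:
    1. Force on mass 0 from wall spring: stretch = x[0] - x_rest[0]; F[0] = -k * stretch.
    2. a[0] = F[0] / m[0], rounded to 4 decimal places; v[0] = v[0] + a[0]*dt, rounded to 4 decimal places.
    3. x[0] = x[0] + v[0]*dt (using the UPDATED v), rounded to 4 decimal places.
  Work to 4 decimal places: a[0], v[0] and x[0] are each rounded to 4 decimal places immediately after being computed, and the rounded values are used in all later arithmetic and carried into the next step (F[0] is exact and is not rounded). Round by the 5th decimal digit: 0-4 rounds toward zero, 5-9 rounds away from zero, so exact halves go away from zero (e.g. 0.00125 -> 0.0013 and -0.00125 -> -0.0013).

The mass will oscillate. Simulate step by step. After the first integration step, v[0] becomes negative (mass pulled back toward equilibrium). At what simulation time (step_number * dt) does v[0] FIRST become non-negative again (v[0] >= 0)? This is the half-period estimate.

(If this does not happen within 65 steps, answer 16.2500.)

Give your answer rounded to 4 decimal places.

Answer: 1.5000

Derivation:
Step 0: x=[10.4000] v=[0.0000]
Step 1: x=[9.4313] v=[-3.8750]
Step 2: x=[7.7965] v=[-6.5391]
Step 3: x=[6.0066] v=[-7.1597]
Step 4: x=[4.6209] v=[-5.5430]
Step 5: x=[4.0724] v=[-2.1941]
Step 6: x=[4.5325] v=[1.8404]
First v>=0 after going negative at step 6, time=1.5000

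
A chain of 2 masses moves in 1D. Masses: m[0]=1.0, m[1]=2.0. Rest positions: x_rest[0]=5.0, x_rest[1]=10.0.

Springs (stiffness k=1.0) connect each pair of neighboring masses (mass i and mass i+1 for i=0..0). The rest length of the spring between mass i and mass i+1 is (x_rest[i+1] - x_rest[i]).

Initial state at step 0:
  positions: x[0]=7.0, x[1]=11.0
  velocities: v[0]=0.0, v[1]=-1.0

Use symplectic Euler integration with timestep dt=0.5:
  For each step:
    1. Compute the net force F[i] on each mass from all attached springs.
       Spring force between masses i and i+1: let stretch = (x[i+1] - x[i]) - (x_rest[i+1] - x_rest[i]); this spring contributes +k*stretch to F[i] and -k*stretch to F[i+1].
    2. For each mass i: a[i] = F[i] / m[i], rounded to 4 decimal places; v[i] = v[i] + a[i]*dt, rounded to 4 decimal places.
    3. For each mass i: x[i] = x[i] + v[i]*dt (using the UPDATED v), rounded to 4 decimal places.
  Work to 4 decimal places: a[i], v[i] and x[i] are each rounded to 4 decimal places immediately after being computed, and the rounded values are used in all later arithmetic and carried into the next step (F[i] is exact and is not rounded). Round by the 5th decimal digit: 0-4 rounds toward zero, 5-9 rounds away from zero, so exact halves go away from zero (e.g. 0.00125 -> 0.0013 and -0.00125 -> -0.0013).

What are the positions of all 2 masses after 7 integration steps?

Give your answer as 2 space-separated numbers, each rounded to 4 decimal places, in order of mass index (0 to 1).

Step 0: x=[7.0000 11.0000] v=[0.0000 -1.0000]
Step 1: x=[6.7500 10.6250] v=[-0.5000 -0.7500]
Step 2: x=[6.2188 10.3906] v=[-1.0625 -0.4688]
Step 3: x=[5.4805 10.2597] v=[-1.4766 -0.2618]
Step 4: x=[4.6870 10.1564] v=[-1.5870 -0.2066]
Step 5: x=[4.0109 9.9944] v=[-1.3523 -0.3240]
Step 6: x=[3.5806 9.7095] v=[-0.8606 -0.5699]
Step 7: x=[3.4325 9.2834] v=[-0.2962 -0.8522]

Answer: 3.4325 9.2834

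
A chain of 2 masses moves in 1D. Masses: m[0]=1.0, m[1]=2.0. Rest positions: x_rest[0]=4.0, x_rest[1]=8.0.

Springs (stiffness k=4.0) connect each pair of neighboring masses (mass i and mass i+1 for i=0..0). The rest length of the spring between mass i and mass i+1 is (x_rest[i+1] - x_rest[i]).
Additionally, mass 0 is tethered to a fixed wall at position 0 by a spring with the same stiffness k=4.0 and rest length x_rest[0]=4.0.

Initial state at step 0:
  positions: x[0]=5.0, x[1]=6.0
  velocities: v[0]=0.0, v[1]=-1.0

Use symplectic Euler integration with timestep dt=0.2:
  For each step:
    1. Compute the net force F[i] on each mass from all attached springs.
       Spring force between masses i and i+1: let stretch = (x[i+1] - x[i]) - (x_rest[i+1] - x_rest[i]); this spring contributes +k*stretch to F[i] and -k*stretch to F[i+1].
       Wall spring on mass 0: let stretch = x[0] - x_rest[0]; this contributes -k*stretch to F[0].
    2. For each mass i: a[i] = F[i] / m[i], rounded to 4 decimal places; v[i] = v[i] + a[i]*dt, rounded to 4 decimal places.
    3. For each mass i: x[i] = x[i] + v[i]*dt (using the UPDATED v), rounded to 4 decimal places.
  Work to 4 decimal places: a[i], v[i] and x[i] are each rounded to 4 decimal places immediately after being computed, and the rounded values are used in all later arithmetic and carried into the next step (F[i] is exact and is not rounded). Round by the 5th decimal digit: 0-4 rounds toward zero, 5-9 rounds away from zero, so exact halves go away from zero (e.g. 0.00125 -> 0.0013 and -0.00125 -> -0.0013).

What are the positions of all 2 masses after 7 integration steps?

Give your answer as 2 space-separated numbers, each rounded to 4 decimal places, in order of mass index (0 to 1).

Step 0: x=[5.0000 6.0000] v=[0.0000 -1.0000]
Step 1: x=[4.3600 6.0400] v=[-3.2000 0.2000]
Step 2: x=[3.2912 6.2656] v=[-5.3440 1.1280]
Step 3: x=[2.1717 6.5732] v=[-5.5974 1.5382]
Step 4: x=[1.4090 6.8487] v=[-3.8136 1.3776]
Step 5: x=[1.2912 7.0090] v=[-0.5890 0.8017]
Step 6: x=[1.8817 7.0319] v=[2.9523 0.1146]
Step 7: x=[2.9951 6.9628] v=[5.5671 -0.3455]

Answer: 2.9951 6.9628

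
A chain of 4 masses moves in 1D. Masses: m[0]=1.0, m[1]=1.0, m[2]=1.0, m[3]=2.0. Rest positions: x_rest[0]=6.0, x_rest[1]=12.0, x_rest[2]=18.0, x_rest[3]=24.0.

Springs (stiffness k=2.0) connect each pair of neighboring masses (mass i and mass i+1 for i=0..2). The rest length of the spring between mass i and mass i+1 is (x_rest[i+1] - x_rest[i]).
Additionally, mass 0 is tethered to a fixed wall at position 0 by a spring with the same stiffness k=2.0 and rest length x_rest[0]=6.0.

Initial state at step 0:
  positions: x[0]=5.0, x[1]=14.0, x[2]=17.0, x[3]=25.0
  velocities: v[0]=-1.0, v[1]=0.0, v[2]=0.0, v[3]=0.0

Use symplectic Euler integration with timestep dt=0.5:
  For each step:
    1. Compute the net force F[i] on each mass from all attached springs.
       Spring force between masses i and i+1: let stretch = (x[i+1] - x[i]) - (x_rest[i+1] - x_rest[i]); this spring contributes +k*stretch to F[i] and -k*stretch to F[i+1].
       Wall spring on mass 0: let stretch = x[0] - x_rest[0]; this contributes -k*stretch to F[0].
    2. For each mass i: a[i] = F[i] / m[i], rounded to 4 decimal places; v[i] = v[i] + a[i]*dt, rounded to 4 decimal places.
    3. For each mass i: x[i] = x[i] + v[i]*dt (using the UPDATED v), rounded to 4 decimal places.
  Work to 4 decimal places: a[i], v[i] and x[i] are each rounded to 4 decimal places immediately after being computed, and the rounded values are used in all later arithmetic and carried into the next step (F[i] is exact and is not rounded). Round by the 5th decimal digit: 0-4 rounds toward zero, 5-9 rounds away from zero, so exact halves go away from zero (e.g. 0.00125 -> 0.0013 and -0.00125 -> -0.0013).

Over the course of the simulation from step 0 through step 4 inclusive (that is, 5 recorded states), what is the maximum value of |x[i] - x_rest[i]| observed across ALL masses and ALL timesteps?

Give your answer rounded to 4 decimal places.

Step 0: x=[5.0000 14.0000 17.0000 25.0000] v=[-1.0000 0.0000 0.0000 0.0000]
Step 1: x=[6.5000 11.0000 19.5000 24.5000] v=[3.0000 -6.0000 5.0000 -1.0000]
Step 2: x=[7.0000 10.0000 20.2500 24.2500] v=[1.0000 -2.0000 1.5000 -0.5000]
Step 3: x=[5.5000 12.6250 17.8750 24.5000] v=[-3.0000 5.2500 -4.7500 0.5000]
Step 4: x=[4.8125 14.3125 16.1875 24.5938] v=[-1.3750 3.3750 -3.3750 0.1875]
Max displacement = 2.3125

Answer: 2.3125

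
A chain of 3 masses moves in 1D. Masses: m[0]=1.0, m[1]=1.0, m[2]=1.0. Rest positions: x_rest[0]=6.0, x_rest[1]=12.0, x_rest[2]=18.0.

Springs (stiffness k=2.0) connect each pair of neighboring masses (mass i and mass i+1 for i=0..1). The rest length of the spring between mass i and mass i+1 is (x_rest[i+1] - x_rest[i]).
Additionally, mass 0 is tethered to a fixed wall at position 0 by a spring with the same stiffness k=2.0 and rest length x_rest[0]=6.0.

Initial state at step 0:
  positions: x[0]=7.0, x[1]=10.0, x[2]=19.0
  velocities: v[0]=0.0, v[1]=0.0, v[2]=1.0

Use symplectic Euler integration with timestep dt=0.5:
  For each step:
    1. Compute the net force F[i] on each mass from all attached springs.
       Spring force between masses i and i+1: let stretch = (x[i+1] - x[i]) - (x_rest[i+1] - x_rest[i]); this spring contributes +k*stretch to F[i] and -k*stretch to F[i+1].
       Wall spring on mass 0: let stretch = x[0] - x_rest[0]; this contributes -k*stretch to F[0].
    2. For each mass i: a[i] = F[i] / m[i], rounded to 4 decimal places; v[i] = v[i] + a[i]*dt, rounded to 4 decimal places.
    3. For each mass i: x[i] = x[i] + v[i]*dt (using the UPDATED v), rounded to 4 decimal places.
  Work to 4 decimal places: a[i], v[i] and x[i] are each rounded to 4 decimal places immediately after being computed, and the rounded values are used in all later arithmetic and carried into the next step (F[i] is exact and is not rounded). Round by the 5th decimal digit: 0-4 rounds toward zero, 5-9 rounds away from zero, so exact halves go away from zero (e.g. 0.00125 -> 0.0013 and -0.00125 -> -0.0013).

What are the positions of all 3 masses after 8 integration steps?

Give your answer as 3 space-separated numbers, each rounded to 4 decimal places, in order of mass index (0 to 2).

Step 0: x=[7.0000 10.0000 19.0000] v=[0.0000 0.0000 1.0000]
Step 1: x=[5.0000 13.0000 18.0000] v=[-4.0000 6.0000 -2.0000]
Step 2: x=[4.5000 14.5000 17.5000] v=[-1.0000 3.0000 -1.0000]
Step 3: x=[6.7500 12.5000 18.5000] v=[4.5000 -4.0000 2.0000]
Step 4: x=[8.5000 10.6250 19.5000] v=[3.5000 -3.7500 2.0000]
Step 5: x=[7.0625 12.1250 19.0625] v=[-2.8750 3.0000 -0.8750]
Step 6: x=[4.6250 14.5625 18.1563] v=[-4.8750 4.8750 -1.8125]
Step 7: x=[4.8438 13.8282 18.4532] v=[0.4375 -1.4687 0.5937]
Step 8: x=[7.1329 10.9142 19.4376] v=[4.5781 -5.8281 1.9687]

Answer: 7.1329 10.9142 19.4376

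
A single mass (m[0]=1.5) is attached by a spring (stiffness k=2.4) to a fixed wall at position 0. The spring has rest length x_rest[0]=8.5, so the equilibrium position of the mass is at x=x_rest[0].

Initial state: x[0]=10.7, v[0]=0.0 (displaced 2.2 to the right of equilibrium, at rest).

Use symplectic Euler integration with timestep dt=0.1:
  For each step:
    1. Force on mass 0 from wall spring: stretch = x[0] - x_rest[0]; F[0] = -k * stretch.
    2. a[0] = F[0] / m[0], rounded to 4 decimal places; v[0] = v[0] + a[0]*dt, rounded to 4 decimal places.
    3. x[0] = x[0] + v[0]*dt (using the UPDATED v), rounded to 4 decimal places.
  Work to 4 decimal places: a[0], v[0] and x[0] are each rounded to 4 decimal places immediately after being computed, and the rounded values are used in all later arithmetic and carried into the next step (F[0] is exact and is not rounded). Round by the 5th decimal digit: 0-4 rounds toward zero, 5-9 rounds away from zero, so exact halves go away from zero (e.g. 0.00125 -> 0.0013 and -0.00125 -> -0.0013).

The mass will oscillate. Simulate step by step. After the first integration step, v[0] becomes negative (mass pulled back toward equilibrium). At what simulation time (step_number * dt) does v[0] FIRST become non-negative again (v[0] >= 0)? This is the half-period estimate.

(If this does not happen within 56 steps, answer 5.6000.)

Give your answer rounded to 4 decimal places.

Answer: 2.5000

Derivation:
Step 0: x=[10.7000] v=[0.0000]
Step 1: x=[10.6648] v=[-0.3520]
Step 2: x=[10.5950] v=[-0.6984]
Step 3: x=[10.4916] v=[-1.0336]
Step 4: x=[10.3564] v=[-1.3523]
Step 5: x=[10.1915] v=[-1.6493]
Step 6: x=[9.9995] v=[-1.9199]
Step 7: x=[9.7835] v=[-2.1598]
Step 8: x=[9.5470] v=[-2.3652]
Step 9: x=[9.2937] v=[-2.5327]
Step 10: x=[9.0277] v=[-2.6597]
Step 11: x=[8.7533] v=[-2.7441]
Step 12: x=[8.4748] v=[-2.7846]
Step 13: x=[8.1967] v=[-2.7806]
Step 14: x=[7.9235] v=[-2.7321]
Step 15: x=[7.6595] v=[-2.6399]
Step 16: x=[7.4090] v=[-2.5054]
Step 17: x=[7.1759] v=[-2.3308]
Step 18: x=[6.9640] v=[-2.1189]
Step 19: x=[6.7767] v=[-1.8731]
Step 20: x=[6.6170] v=[-1.5974]
Step 21: x=[6.4874] v=[-1.2961]
Step 22: x=[6.3900] v=[-0.9741]
Step 23: x=[6.3264] v=[-0.6365]
Step 24: x=[6.2975] v=[-0.2887]
Step 25: x=[6.3039] v=[0.0637]
First v>=0 after going negative at step 25, time=2.5000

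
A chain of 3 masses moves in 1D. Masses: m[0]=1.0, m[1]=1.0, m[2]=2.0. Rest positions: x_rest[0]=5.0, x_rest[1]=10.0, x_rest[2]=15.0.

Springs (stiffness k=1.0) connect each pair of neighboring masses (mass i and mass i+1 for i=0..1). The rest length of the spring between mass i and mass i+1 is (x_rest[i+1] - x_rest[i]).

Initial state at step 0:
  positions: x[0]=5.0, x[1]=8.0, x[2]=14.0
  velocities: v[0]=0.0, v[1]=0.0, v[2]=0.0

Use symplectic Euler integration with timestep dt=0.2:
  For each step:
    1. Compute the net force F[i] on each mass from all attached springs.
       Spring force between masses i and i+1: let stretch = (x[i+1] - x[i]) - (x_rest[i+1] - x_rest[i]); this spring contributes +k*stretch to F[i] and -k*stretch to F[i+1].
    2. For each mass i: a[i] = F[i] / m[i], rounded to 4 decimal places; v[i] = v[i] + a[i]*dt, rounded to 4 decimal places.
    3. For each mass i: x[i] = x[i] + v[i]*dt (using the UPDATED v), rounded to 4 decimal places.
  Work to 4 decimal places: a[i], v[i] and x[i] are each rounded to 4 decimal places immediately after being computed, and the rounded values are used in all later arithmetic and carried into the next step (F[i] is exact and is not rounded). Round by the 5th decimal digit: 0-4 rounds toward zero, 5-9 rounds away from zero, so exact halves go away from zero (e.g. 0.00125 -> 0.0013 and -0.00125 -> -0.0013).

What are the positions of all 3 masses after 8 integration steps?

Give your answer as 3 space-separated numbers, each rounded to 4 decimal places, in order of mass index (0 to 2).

Answer: 3.4451 10.0877 13.7337

Derivation:
Step 0: x=[5.0000 8.0000 14.0000] v=[0.0000 0.0000 0.0000]
Step 1: x=[4.9200 8.1200 13.9800] v=[-0.4000 0.6000 -0.1000]
Step 2: x=[4.7680 8.3464 13.9428] v=[-0.7600 1.1320 -0.1860]
Step 3: x=[4.5591 8.6535 13.8937] v=[-1.0443 1.5356 -0.2456]
Step 4: x=[4.3140 9.0065 13.8398] v=[-1.2254 1.7648 -0.2696]
Step 5: x=[4.0566 9.3651 13.7892] v=[-1.2869 1.7930 -0.2529]
Step 6: x=[3.8116 9.6883 13.7501] v=[-1.2252 1.6161 -0.1953]
Step 7: x=[3.6016 9.9389 13.7298] v=[-1.0499 1.2531 -0.1015]
Step 8: x=[3.4451 10.0877 13.7337] v=[-0.7824 0.7438 0.0194]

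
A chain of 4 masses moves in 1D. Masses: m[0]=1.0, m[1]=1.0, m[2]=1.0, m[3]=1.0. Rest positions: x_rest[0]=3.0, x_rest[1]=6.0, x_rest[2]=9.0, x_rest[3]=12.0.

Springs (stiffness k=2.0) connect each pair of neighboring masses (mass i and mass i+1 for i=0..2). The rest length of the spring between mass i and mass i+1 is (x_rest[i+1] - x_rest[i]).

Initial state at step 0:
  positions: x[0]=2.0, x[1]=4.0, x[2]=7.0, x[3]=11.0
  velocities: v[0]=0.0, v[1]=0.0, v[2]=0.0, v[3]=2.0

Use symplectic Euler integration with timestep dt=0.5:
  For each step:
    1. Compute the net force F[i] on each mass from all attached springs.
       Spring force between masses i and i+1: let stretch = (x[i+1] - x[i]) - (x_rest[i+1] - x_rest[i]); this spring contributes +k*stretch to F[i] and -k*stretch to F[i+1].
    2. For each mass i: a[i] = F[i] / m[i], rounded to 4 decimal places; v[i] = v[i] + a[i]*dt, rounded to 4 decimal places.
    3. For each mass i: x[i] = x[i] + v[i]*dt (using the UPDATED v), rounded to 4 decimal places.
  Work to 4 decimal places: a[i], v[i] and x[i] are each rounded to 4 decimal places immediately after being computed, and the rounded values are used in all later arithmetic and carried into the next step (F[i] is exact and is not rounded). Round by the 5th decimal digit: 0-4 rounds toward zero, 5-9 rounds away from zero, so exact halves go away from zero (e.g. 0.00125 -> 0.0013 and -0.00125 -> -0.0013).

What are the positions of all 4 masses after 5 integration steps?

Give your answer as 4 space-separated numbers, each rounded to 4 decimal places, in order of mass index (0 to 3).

Step 0: x=[2.0000 4.0000 7.0000 11.0000] v=[0.0000 0.0000 0.0000 2.0000]
Step 1: x=[1.5000 4.5000 7.5000 11.5000] v=[-1.0000 1.0000 1.0000 1.0000]
Step 2: x=[1.0000 5.0000 8.5000 11.5000] v=[-1.0000 1.0000 2.0000 0.0000]
Step 3: x=[1.0000 5.2500 9.2500 11.5000] v=[0.0000 0.5000 1.5000 0.0000]
Step 4: x=[1.6250 5.3750 9.1250 11.8750] v=[1.2500 0.2500 -0.2500 0.7500]
Step 5: x=[2.6250 5.5000 8.5000 12.3750] v=[2.0000 0.2500 -1.2500 1.0000]

Answer: 2.6250 5.5000 8.5000 12.3750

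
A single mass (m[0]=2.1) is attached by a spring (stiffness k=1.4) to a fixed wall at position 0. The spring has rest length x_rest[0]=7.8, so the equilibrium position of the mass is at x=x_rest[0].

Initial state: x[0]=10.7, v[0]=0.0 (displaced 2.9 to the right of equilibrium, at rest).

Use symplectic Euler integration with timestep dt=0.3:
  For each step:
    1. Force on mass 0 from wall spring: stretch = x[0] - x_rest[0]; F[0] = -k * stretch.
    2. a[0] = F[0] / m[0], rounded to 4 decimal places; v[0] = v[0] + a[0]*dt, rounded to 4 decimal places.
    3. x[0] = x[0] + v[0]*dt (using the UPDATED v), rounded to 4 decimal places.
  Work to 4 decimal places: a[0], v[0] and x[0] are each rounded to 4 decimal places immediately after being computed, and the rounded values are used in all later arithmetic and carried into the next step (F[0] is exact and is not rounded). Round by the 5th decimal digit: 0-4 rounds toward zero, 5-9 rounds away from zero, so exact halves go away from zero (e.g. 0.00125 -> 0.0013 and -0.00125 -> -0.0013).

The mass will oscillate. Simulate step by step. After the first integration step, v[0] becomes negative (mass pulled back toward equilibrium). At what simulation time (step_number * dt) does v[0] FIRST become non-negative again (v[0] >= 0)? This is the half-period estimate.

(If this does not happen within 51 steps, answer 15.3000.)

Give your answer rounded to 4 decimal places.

Answer: 3.9000

Derivation:
Step 0: x=[10.7000] v=[0.0000]
Step 1: x=[10.5260] v=[-0.5800]
Step 2: x=[10.1884] v=[-1.1252]
Step 3: x=[9.7075] v=[-1.6029]
Step 4: x=[9.1122] v=[-1.9844]
Step 5: x=[8.4382] v=[-2.2468]
Step 6: x=[7.7259] v=[-2.3745]
Step 7: x=[7.0180] v=[-2.3597]
Step 8: x=[6.3570] v=[-2.2033]
Step 9: x=[5.7826] v=[-1.9147]
Step 10: x=[5.3292] v=[-1.5112]
Step 11: x=[5.0241] v=[-1.0170]
Step 12: x=[4.8856] v=[-0.4618]
Step 13: x=[4.9219] v=[0.1211]
First v>=0 after going negative at step 13, time=3.9000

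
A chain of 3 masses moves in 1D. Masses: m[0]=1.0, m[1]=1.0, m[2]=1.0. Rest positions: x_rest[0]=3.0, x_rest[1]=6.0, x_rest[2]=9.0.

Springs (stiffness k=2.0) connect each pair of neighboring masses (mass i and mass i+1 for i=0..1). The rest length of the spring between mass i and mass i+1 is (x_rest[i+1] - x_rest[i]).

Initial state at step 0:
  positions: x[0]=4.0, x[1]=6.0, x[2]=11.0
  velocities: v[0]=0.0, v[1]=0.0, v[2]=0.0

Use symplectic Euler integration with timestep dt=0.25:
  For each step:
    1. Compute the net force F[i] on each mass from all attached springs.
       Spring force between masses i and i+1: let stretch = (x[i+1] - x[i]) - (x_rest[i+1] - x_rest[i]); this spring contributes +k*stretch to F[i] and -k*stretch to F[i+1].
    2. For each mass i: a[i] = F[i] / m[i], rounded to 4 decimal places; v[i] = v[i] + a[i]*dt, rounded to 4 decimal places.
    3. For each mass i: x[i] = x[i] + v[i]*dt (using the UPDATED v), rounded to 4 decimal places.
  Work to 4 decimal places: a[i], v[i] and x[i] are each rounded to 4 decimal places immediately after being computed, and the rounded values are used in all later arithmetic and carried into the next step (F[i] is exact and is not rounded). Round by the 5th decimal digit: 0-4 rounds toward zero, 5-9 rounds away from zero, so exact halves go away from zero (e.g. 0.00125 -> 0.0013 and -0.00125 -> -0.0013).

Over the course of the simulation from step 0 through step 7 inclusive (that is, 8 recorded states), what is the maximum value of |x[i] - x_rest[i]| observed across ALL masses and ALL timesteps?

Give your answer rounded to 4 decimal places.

Step 0: x=[4.0000 6.0000 11.0000] v=[0.0000 0.0000 0.0000]
Step 1: x=[3.8750 6.3750 10.7500] v=[-0.5000 1.5000 -1.0000]
Step 2: x=[3.6875 6.9844 10.3281] v=[-0.7500 2.4375 -1.6875]
Step 3: x=[3.5371 7.5996 9.8633] v=[-0.6016 2.4609 -1.8594]
Step 4: x=[3.5195 7.9900 9.4905] v=[-0.0704 1.5615 -1.4913]
Step 5: x=[3.6857 8.0091 9.3051] v=[0.6649 0.0765 -0.7416]
Step 6: x=[4.0174 7.6498 9.3327] v=[1.3266 -1.4372 0.1104]
Step 7: x=[4.4281 7.0468 9.5250] v=[1.6428 -2.4120 0.7690]
Max displacement = 2.0091

Answer: 2.0091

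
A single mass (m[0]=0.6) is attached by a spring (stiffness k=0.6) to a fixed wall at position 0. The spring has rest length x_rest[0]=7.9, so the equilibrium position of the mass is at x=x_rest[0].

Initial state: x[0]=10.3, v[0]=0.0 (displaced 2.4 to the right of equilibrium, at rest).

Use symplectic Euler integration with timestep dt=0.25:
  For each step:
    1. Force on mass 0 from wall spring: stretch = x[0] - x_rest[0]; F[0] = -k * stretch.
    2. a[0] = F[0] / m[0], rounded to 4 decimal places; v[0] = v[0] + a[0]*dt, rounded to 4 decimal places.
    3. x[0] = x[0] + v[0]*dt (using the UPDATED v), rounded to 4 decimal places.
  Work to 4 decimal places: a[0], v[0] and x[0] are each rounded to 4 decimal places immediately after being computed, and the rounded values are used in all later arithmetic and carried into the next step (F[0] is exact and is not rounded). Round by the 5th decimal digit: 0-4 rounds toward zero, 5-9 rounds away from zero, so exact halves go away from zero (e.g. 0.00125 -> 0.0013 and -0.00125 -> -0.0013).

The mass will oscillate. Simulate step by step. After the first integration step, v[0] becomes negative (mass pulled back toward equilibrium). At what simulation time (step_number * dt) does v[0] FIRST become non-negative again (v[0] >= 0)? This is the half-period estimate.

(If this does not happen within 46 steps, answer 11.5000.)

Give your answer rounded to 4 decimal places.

Answer: 3.2500

Derivation:
Step 0: x=[10.3000] v=[0.0000]
Step 1: x=[10.1500] v=[-0.6000]
Step 2: x=[9.8594] v=[-1.1625]
Step 3: x=[9.4463] v=[-1.6524]
Step 4: x=[8.9366] v=[-2.0390]
Step 5: x=[8.3621] v=[-2.2982]
Step 6: x=[7.7587] v=[-2.4137]
Step 7: x=[7.1641] v=[-2.3784]
Step 8: x=[6.6155] v=[-2.1944]
Step 9: x=[6.1472] v=[-1.8733]
Step 10: x=[5.7884] v=[-1.4351]
Step 11: x=[5.5616] v=[-0.9072]
Step 12: x=[5.4810] v=[-0.3226]
Step 13: x=[5.5516] v=[0.2822]
First v>=0 after going negative at step 13, time=3.2500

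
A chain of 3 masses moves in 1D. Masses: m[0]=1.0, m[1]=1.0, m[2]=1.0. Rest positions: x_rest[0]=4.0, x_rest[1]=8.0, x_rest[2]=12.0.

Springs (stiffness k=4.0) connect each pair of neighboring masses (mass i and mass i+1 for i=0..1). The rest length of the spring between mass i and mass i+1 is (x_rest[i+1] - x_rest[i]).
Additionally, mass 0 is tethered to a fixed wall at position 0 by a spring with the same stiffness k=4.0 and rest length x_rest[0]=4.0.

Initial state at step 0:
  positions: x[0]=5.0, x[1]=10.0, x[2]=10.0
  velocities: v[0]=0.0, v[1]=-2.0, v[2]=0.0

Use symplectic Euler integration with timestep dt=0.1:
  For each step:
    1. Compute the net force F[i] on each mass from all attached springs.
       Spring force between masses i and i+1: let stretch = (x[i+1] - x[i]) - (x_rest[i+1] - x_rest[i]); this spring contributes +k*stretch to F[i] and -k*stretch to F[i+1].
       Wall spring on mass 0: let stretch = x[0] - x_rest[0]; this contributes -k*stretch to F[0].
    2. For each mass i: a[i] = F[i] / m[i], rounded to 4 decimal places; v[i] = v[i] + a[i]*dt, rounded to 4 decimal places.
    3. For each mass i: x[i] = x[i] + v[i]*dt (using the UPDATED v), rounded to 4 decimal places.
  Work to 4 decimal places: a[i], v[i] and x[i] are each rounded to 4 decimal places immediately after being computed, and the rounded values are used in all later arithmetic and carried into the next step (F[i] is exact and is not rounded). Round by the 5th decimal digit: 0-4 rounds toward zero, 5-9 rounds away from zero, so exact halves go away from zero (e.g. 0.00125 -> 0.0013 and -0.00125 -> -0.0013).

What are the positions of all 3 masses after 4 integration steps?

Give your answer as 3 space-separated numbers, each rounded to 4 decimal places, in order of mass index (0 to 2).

Answer: 4.8180 7.6663 11.3198

Derivation:
Step 0: x=[5.0000 10.0000 10.0000] v=[0.0000 -2.0000 0.0000]
Step 1: x=[5.0000 9.6000 10.1600] v=[0.0000 -4.0000 1.6000]
Step 2: x=[4.9840 9.0384 10.4576] v=[-0.1600 -5.6160 2.9760]
Step 3: x=[4.9308 8.3714 10.8584] v=[-0.5318 -6.6701 4.0083]
Step 4: x=[4.8180 7.6663 11.3198] v=[-1.1279 -7.0515 4.6135]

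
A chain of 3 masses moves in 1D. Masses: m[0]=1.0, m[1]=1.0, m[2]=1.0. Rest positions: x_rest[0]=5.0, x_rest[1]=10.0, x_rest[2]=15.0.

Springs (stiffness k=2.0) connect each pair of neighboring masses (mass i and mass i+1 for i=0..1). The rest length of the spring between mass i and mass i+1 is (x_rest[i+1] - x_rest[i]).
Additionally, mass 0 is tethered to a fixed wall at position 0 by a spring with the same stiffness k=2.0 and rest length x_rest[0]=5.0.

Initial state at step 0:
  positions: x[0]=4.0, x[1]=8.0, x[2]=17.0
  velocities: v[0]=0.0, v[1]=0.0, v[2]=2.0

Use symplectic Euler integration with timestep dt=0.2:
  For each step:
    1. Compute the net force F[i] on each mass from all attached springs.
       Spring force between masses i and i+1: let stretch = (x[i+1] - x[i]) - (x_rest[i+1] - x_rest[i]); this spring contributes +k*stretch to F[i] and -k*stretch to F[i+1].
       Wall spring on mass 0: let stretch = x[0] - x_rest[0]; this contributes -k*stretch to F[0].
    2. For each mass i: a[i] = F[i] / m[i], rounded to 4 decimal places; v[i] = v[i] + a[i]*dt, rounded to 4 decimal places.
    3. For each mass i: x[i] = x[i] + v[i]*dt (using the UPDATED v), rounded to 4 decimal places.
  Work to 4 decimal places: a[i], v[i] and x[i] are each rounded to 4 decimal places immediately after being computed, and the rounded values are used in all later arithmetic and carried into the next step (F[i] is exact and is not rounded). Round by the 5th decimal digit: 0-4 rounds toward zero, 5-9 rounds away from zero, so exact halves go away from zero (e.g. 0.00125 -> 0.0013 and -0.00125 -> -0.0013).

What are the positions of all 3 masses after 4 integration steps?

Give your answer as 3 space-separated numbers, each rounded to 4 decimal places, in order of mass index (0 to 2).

Step 0: x=[4.0000 8.0000 17.0000] v=[0.0000 0.0000 2.0000]
Step 1: x=[4.0000 8.4000 17.0800] v=[0.0000 2.0000 0.4000]
Step 2: x=[4.0320 9.1424 16.8656] v=[0.1600 3.7120 -1.0720]
Step 3: x=[4.1503 10.0938 16.4333] v=[0.5914 4.7571 -2.1613]
Step 4: x=[4.4120 11.0769 15.8939] v=[1.3087 4.9155 -2.6971]

Answer: 4.4120 11.0769 15.8939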